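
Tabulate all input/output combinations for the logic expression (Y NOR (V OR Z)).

Z | Y | V | Output
------------------
0 | 0 | 0 | 1
0 | 0 | 1 | 0
0 | 1 | 0 | 0
0 | 1 | 1 | 0
1 | 0 | 0 | 0
1 | 0 | 1 | 0
1 | 1 | 0 | 0
1 | 1 | 1 | 0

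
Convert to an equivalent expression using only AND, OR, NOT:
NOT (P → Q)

P AND NOT Q
(Negated implication: NOT(A → B) = A AND NOT B)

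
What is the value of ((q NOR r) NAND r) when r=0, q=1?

Substituting: ((1 NOR 0) NAND 0)
= 1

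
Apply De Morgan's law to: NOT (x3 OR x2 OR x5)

NOT x3 AND NOT x2 AND NOT x5
De Morgan's: NOT(OR of terms) = AND of negations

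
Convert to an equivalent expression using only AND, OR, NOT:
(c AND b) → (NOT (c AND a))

NOT (c AND b) OR (NOT (c AND a))
(Implication elimination: A → B = NOT A OR B)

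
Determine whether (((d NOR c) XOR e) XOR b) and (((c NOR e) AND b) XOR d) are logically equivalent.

No. Counterexample: with c=0, d=0, e=0, b=0, Expression 1 = 1 but Expression 2 = 0.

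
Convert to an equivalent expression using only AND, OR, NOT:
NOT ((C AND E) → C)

(C AND E) AND NOT C
(Negated implication: NOT(A → B) = A AND NOT B)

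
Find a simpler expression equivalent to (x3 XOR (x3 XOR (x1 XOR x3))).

By XOR self-cancellation ((E XOR v) XOR v = E):
= (x1 XOR x3)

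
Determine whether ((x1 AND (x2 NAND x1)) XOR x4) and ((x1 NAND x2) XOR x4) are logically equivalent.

No. Counterexample: with x1=0, x2=0, x4=0, Expression 1 = 0 but Expression 2 = 1.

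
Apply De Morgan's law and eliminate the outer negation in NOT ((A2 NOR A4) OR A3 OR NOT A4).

NOT (A2 NOR A4) AND NOT A3 AND A4
De Morgan's: NOT(OR of terms) = AND of negations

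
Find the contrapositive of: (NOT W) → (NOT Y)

Contrapositive: Y → W
Note: A statement and its contrapositive are logically equivalent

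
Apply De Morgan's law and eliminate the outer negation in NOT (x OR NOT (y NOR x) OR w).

NOT x AND (y NOR x) AND NOT w
De Morgan's: NOT(OR of terms) = AND of negations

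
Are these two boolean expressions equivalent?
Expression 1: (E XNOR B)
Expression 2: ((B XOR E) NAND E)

No. Counterexample: with B=1, E=0, Expression 1 = 0 but Expression 2 = 1.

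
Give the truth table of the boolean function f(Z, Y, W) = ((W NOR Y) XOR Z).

Z | Y | W | Output
------------------
0 | 0 | 0 | 1
0 | 0 | 1 | 0
0 | 1 | 0 | 0
0 | 1 | 1 | 0
1 | 0 | 0 | 0
1 | 0 | 1 | 1
1 | 1 | 0 | 1
1 | 1 | 1 | 1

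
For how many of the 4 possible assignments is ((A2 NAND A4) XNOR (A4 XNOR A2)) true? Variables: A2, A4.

Satisfying assignments: (0,0)
Count: 1 out of 4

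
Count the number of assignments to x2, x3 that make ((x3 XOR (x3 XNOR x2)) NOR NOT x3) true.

Satisfying assignments: (1,1)
Count: 1 out of 4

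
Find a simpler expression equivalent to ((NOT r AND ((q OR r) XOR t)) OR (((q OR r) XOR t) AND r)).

By distribution ((E AND v) OR (E AND NOT v) = E):
= ((q OR r) XOR t)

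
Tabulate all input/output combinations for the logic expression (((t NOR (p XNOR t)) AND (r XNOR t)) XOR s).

t | s | p | r | Output
----------------------
0 | 0 | 0 | 0 | 0
0 | 0 | 0 | 1 | 0
0 | 0 | 1 | 0 | 1
0 | 0 | 1 | 1 | 0
0 | 1 | 0 | 0 | 1
0 | 1 | 0 | 1 | 1
0 | 1 | 1 | 0 | 0
0 | 1 | 1 | 1 | 1
1 | 0 | 0 | 0 | 0
1 | 0 | 0 | 1 | 0
1 | 0 | 1 | 0 | 0
1 | 0 | 1 | 1 | 0
1 | 1 | 0 | 0 | 1
1 | 1 | 0 | 1 | 1
1 | 1 | 1 | 0 | 1
1 | 1 | 1 | 1 | 1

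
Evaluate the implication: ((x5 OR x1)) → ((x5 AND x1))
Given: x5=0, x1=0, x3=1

Antecedent ((x5 OR x1)) = 0; consequent ((x5 AND x1)) = 0.
0 → 0 = 1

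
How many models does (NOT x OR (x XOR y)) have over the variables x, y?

Satisfying assignments: (0,0), (0,1), (1,0)
Count: 3 out of 4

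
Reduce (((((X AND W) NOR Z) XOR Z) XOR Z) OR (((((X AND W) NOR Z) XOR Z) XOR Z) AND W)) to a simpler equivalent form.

By absorption (E OR (E AND v) = E) then XOR self-cancellation ((E XOR v) XOR v = E):
= ((X AND W) NOR Z)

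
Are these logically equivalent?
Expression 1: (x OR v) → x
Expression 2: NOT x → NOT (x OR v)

Yes, Contrapositive is always equivalent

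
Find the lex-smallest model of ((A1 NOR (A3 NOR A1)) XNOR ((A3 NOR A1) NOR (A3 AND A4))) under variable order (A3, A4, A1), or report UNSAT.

A3=0, A4=0, A1=0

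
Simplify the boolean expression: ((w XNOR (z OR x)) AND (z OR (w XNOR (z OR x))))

By absorption (E AND (E OR v) = E):
= (w XNOR (z OR x))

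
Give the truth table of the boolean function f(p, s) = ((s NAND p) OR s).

p | s | Output
--------------
0 | 0 | 1
0 | 1 | 1
1 | 0 | 1
1 | 1 | 1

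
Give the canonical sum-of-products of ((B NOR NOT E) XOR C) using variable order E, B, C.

Σm(1, 3, 4, 7) = (NOT E AND NOT B AND C) OR (NOT E AND B AND C) OR (E AND NOT B AND NOT C) OR (E AND B AND C)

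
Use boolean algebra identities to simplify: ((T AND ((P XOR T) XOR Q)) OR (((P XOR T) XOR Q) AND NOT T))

By distribution ((E AND v) OR (E AND NOT v) = E):
= ((P XOR T) XOR Q)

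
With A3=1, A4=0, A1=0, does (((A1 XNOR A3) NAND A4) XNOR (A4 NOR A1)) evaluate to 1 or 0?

Substituting: (((0 XNOR 1) NAND 0) XNOR (0 NOR 0))
= 1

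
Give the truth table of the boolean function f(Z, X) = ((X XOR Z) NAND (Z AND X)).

Z | X | Output
--------------
0 | 0 | 1
0 | 1 | 1
1 | 0 | 1
1 | 1 | 1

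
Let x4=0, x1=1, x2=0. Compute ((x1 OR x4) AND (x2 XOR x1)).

Substituting: ((1 OR 0) AND (0 XOR 1))
= 1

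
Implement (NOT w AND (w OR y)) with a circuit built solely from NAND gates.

(((w NAND w) NAND ((w NAND w) NAND (y NAND y))) NAND ((w NAND w) NAND ((w NAND w) NAND (y NAND y))))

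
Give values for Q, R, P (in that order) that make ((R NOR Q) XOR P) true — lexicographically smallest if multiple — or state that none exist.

Q=0, R=0, P=0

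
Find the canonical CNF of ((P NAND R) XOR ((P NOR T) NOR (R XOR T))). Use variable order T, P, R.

(T OR NOT P OR R) AND (T OR NOT P OR NOT R) AND (NOT T OR P OR NOT R)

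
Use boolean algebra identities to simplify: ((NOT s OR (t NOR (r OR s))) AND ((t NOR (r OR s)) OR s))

By distribution ((E OR v) AND (E OR NOT v) = E):
= (t NOR (r OR s))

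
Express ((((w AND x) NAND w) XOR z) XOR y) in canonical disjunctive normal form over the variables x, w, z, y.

(NOT x AND NOT w AND NOT z AND NOT y) OR (NOT x AND NOT w AND z AND y) OR (NOT x AND w AND NOT z AND NOT y) OR (NOT x AND w AND z AND y) OR (x AND NOT w AND NOT z AND NOT y) OR (x AND NOT w AND z AND y) OR (x AND w AND NOT z AND y) OR (x AND w AND z AND NOT y)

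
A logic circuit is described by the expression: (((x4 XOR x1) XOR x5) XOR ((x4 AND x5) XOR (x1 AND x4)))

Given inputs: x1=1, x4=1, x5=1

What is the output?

Substituting: (((1 XOR 1) XOR 1) XOR ((1 AND 1) XOR (1 AND 1)))
= 1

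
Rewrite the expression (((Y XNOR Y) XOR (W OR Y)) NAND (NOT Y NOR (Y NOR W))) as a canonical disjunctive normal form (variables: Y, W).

(NOT Y AND NOT W) OR (NOT Y AND W) OR (Y AND NOT W) OR (Y AND W)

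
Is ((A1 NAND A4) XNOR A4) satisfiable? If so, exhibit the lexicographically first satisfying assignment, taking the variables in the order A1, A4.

A1=0, A4=1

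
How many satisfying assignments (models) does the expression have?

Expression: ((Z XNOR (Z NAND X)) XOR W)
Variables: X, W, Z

Satisfying assignments: (0,0,1), (0,1,0), (1,1,0), (1,1,1)
Count: 4 out of 8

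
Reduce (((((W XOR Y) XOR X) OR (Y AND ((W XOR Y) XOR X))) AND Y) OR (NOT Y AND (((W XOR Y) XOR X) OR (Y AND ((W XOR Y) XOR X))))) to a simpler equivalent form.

By distribution ((E AND v) OR (E AND NOT v) = E) then absorption (E OR (E AND v) = E):
= ((W XOR Y) XOR X)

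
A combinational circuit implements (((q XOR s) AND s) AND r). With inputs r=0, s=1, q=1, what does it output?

Substituting: (((1 XOR 1) AND 1) AND 0)
= 0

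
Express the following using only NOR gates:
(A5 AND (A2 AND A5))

((A5 NOR A5) NOR (((A2 NOR A2) NOR (A5 NOR A5)) NOR ((A2 NOR A2) NOR (A5 NOR A5))))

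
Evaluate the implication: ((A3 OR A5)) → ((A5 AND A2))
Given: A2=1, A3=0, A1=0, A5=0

Antecedent ((A3 OR A5)) = 0; consequent ((A5 AND A2)) = 0.
0 → 0 = 1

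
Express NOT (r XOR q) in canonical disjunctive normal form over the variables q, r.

(NOT q AND NOT r) OR (q AND r)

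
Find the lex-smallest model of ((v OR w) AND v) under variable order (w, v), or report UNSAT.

w=0, v=1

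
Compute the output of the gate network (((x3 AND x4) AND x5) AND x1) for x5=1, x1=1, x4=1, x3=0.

Substituting: (((0 AND 1) AND 1) AND 1)
= 0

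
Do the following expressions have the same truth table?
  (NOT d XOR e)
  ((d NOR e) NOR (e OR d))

No. Counterexample: with e=0, d=0, Expression 1 = 1 but Expression 2 = 0.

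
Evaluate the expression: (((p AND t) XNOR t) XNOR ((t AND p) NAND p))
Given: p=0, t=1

Substituting: (((0 AND 1) XNOR 1) XNOR ((1 AND 0) NAND 0))
= 0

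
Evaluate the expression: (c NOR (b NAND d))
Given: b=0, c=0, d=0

Substituting: (0 NOR (0 NAND 0))
= 0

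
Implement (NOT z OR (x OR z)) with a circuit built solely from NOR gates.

(((z NOR z) NOR ((x NOR z) NOR (x NOR z))) NOR ((z NOR z) NOR ((x NOR z) NOR (x NOR z))))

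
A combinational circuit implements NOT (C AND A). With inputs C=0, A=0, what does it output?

Substituting: NOT (0 AND 0)
= 1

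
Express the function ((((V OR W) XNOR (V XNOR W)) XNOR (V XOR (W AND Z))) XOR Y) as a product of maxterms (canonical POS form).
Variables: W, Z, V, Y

ΠM(1, 2, 5, 6, 9, 11, 12, 14) = (W OR Z OR V OR NOT Y) AND (W OR Z OR NOT V OR Y) AND (W OR NOT Z OR V OR NOT Y) AND (W OR NOT Z OR NOT V OR Y) AND (NOT W OR Z OR V OR NOT Y) AND (NOT W OR Z OR NOT V OR NOT Y) AND (NOT W OR NOT Z OR V OR Y) AND (NOT W OR NOT Z OR NOT V OR Y)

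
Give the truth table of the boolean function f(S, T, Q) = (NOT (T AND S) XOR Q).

S | T | Q | Output
------------------
0 | 0 | 0 | 1
0 | 0 | 1 | 0
0 | 1 | 0 | 1
0 | 1 | 1 | 0
1 | 0 | 0 | 1
1 | 0 | 1 | 0
1 | 1 | 0 | 0
1 | 1 | 1 | 1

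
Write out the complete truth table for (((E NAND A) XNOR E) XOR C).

E | A | C | Output
------------------
0 | 0 | 0 | 0
0 | 0 | 1 | 1
0 | 1 | 0 | 0
0 | 1 | 1 | 1
1 | 0 | 0 | 1
1 | 0 | 1 | 0
1 | 1 | 0 | 0
1 | 1 | 1 | 1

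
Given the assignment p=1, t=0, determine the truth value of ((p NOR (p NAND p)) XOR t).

Substituting: ((1 NOR (1 NAND 1)) XOR 0)
= 0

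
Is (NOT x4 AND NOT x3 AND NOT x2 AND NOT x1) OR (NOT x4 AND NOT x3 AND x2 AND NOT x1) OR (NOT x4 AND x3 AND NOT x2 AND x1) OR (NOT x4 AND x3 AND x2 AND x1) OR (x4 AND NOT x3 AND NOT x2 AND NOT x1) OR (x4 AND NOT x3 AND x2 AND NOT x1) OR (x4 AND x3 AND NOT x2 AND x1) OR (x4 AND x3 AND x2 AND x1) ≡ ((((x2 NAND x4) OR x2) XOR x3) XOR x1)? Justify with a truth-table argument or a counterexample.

Yes, they are equivalent — the two output columns agree on all 16 assignments:
x4 | x3 | x2 | x1 | Expression 1 | Expression 2
-----------------------------------------------
0 | 0 | 0 | 0 | 1 | 1
0 | 0 | 0 | 1 | 0 | 0
0 | 0 | 1 | 0 | 1 | 1
0 | 0 | 1 | 1 | 0 | 0
0 | 1 | 0 | 0 | 0 | 0
0 | 1 | 0 | 1 | 1 | 1
0 | 1 | 1 | 0 | 0 | 0
0 | 1 | 1 | 1 | 1 | 1
1 | 0 | 0 | 0 | 1 | 1
1 | 0 | 0 | 1 | 0 | 0
1 | 0 | 1 | 0 | 1 | 1
1 | 0 | 1 | 1 | 0 | 0
1 | 1 | 0 | 0 | 0 | 0
1 | 1 | 0 | 1 | 1 | 1
1 | 1 | 1 | 0 | 0 | 0
1 | 1 | 1 | 1 | 1 | 1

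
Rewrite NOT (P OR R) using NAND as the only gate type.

(((P NAND P) NAND (R NAND R)) NAND ((P NAND P) NAND (R NAND R)))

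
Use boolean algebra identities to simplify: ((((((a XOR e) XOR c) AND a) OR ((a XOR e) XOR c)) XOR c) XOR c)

By XOR self-cancellation ((E XOR v) XOR v = E) then absorption (E OR (E AND v) = E):
= ((a XOR e) XOR c)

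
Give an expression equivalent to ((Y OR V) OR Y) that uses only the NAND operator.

((((Y NAND Y) NAND (V NAND V)) NAND ((Y NAND Y) NAND (V NAND V))) NAND (Y NAND Y))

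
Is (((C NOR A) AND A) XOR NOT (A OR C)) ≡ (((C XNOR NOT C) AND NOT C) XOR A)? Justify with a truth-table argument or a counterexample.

No. Counterexample: with A=0, C=0, Expression 1 = 1 but Expression 2 = 0.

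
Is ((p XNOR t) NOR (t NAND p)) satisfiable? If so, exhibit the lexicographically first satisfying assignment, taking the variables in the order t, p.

UNSATISFIABLE - no assignment makes this expression true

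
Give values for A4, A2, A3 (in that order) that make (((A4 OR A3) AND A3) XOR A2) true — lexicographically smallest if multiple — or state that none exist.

A4=0, A2=0, A3=1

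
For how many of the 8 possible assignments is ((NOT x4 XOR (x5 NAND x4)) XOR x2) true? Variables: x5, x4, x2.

Satisfying assignments: (0,0,1), (0,1,0), (1,0,1), (1,1,1)
Count: 4 out of 8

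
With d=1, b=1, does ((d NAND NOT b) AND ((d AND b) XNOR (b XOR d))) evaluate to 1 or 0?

Substituting: ((1 NAND NOT 1) AND ((1 AND 1) XNOR (1 XOR 1)))
= 0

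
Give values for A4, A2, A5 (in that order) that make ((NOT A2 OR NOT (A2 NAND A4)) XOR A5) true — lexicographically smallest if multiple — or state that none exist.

A4=0, A2=0, A5=0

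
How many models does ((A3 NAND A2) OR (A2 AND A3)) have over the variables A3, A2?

Satisfying assignments: (0,0), (0,1), (1,0), (1,1)
Count: 4 out of 4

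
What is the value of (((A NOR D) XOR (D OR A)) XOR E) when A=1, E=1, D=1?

Substituting: (((1 NOR 1) XOR (1 OR 1)) XOR 1)
= 0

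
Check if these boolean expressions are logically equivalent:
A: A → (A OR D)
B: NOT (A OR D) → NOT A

Yes, Contrapositive is always equivalent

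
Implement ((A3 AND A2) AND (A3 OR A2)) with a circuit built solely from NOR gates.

((((A3 NOR A3) NOR (A2 NOR A2)) NOR ((A3 NOR A3) NOR (A2 NOR A2))) NOR (((A3 NOR A2) NOR (A3 NOR A2)) NOR ((A3 NOR A2) NOR (A3 NOR A2))))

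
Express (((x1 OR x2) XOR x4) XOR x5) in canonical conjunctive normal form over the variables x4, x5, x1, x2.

(x4 OR x5 OR x1 OR x2) AND (x4 OR NOT x5 OR x1 OR NOT x2) AND (x4 OR NOT x5 OR NOT x1 OR x2) AND (x4 OR NOT x5 OR NOT x1 OR NOT x2) AND (NOT x4 OR x5 OR x1 OR NOT x2) AND (NOT x4 OR x5 OR NOT x1 OR x2) AND (NOT x4 OR x5 OR NOT x1 OR NOT x2) AND (NOT x4 OR NOT x5 OR x1 OR x2)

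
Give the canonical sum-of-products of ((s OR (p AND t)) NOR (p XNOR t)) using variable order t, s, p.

Σm(1, 4) = (NOT t AND NOT s AND p) OR (t AND NOT s AND NOT p)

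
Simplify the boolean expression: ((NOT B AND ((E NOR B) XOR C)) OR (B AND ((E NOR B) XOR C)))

By distribution ((E AND v) OR (E AND NOT v) = E):
= ((E NOR B) XOR C)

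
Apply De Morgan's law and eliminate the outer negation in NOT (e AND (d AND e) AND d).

NOT e OR NOT (d AND e) OR NOT d
De Morgan's: NOT(AND of terms) = OR of negations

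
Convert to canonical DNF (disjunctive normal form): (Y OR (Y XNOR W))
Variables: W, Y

(NOT W AND NOT Y) OR (NOT W AND Y) OR (W AND Y)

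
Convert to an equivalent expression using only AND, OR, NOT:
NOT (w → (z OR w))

w AND NOT (z OR w)
(Negated implication: NOT(A → B) = A AND NOT B)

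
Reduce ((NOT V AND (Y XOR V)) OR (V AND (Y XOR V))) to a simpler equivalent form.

By distribution ((E AND v) OR (E AND NOT v) = E):
= (Y XOR V)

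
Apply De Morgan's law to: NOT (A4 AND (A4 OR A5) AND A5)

NOT A4 OR NOT (A4 OR A5) OR NOT A5
De Morgan's: NOT(AND of terms) = OR of negations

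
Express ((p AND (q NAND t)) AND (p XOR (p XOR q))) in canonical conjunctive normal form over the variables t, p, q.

(t OR p OR q) AND (t OR p OR NOT q) AND (t OR NOT p OR q) AND (NOT t OR p OR q) AND (NOT t OR p OR NOT q) AND (NOT t OR NOT p OR q) AND (NOT t OR NOT p OR NOT q)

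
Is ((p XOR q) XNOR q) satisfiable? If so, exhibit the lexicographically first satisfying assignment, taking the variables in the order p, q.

p=0, q=0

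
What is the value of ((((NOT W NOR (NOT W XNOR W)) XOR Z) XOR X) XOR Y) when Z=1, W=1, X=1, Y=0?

Substituting: ((((NOT 1 NOR (NOT 1 XNOR 1)) XOR 1) XOR 1) XOR 0)
= 1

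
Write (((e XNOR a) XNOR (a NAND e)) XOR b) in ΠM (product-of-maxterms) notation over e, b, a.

ΠM(1, 2, 4, 5) = (e OR b OR NOT a) AND (e OR NOT b OR a) AND (NOT e OR b OR a) AND (NOT e OR b OR NOT a)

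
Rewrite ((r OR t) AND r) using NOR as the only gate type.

((((r NOR t) NOR (r NOR t)) NOR ((r NOR t) NOR (r NOR t))) NOR (r NOR r))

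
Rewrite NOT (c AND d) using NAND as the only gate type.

(((c NAND d) NAND (c NAND d)) NAND ((c NAND d) NAND (c NAND d)))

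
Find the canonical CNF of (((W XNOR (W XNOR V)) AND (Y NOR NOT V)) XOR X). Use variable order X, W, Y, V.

(X OR W OR Y OR V) AND (X OR W OR NOT Y OR V) AND (X OR W OR NOT Y OR NOT V) AND (X OR NOT W OR Y OR V) AND (X OR NOT W OR NOT Y OR V) AND (X OR NOT W OR NOT Y OR NOT V) AND (NOT X OR W OR Y OR NOT V) AND (NOT X OR NOT W OR Y OR NOT V)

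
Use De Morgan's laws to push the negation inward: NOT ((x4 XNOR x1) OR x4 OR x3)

NOT (x4 XNOR x1) AND NOT x4 AND NOT x3
De Morgan's: NOT(OR of terms) = AND of negations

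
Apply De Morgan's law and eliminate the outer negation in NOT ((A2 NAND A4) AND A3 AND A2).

NOT (A2 NAND A4) OR NOT A3 OR NOT A2
De Morgan's: NOT(AND of terms) = OR of negations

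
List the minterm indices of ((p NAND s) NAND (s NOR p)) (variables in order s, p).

Σm(1, 2, 3) = (NOT s AND p) OR (s AND NOT p) OR (s AND p)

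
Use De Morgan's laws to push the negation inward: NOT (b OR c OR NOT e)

NOT b AND NOT c AND e
De Morgan's: NOT(OR of terms) = AND of negations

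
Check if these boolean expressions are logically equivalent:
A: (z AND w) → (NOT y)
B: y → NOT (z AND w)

Yes, Contrapositive is always equivalent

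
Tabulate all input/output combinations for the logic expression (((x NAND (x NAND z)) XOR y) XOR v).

y | x | z | v | Output
----------------------
0 | 0 | 0 | 0 | 1
0 | 0 | 0 | 1 | 0
0 | 0 | 1 | 0 | 1
0 | 0 | 1 | 1 | 0
0 | 1 | 0 | 0 | 0
0 | 1 | 0 | 1 | 1
0 | 1 | 1 | 0 | 1
0 | 1 | 1 | 1 | 0
1 | 0 | 0 | 0 | 0
1 | 0 | 0 | 1 | 1
1 | 0 | 1 | 0 | 0
1 | 0 | 1 | 1 | 1
1 | 1 | 0 | 0 | 1
1 | 1 | 0 | 1 | 0
1 | 1 | 1 | 0 | 0
1 | 1 | 1 | 1 | 1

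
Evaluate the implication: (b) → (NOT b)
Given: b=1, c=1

Antecedent (b) = 1; consequent (NOT b) = 0.
1 → 0 = 0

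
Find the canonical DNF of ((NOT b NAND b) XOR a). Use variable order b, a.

(NOT b AND NOT a) OR (b AND NOT a)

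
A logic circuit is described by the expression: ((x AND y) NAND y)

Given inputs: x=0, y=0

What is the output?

Substituting: ((0 AND 0) NAND 0)
= 1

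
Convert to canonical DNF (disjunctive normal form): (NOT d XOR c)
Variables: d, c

(NOT d AND NOT c) OR (d AND c)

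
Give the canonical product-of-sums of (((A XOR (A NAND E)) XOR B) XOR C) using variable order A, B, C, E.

ΠM(2, 3, 4, 5, 8, 11, 13, 14) = (A OR B OR NOT C OR E) AND (A OR B OR NOT C OR NOT E) AND (A OR NOT B OR C OR E) AND (A OR NOT B OR C OR NOT E) AND (NOT A OR B OR C OR E) AND (NOT A OR B OR NOT C OR NOT E) AND (NOT A OR NOT B OR C OR NOT E) AND (NOT A OR NOT B OR NOT C OR E)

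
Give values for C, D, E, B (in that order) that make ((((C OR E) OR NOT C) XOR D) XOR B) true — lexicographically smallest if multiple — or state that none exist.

C=0, D=0, E=0, B=0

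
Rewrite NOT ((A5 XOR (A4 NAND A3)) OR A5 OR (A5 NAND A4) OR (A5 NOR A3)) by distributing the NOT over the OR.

NOT (A5 XOR (A4 NAND A3)) AND NOT A5 AND NOT (A5 NAND A4) AND NOT (A5 NOR A3)
De Morgan's: NOT(OR of terms) = AND of negations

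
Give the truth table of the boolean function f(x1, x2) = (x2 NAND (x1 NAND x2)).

x1 | x2 | Output
----------------
0 | 0 | 1
0 | 1 | 0
1 | 0 | 1
1 | 1 | 1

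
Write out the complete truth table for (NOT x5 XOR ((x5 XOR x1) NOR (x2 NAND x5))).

x2 | x1 | x5 | Output
---------------------
0 | 0 | 0 | 1
0 | 0 | 1 | 0
0 | 1 | 0 | 1
0 | 1 | 1 | 0
1 | 0 | 0 | 1
1 | 0 | 1 | 0
1 | 1 | 0 | 1
1 | 1 | 1 | 1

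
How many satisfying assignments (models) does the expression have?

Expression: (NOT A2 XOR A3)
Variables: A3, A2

Satisfying assignments: (0,0), (1,1)
Count: 2 out of 4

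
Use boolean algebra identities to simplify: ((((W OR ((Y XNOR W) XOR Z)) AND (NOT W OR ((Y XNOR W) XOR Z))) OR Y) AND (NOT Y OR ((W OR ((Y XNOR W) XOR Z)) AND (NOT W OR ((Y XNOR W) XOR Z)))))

By distribution ((E OR v) AND (E OR NOT v) = E) then distribution ((E OR v) AND (E OR NOT v) = E):
= ((Y XNOR W) XOR Z)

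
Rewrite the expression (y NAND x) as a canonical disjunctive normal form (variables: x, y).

(NOT x AND NOT y) OR (NOT x AND y) OR (x AND NOT y)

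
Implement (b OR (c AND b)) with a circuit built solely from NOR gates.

((b NOR ((c NOR c) NOR (b NOR b))) NOR (b NOR ((c NOR c) NOR (b NOR b))))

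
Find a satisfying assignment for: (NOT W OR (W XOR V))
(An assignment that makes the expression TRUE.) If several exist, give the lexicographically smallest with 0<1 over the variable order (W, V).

W=0, V=0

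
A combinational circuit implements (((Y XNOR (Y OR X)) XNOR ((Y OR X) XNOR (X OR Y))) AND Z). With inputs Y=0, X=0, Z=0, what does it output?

Substituting: (((0 XNOR (0 OR 0)) XNOR ((0 OR 0) XNOR (0 OR 0))) AND 0)
= 0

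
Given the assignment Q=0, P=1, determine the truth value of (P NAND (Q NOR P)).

Substituting: (1 NAND (0 NOR 1))
= 1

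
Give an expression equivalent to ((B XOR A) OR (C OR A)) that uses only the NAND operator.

((((B NAND (B NAND A)) NAND (A NAND (B NAND A))) NAND ((B NAND (B NAND A)) NAND (A NAND (B NAND A)))) NAND (((C NAND C) NAND (A NAND A)) NAND ((C NAND C) NAND (A NAND A))))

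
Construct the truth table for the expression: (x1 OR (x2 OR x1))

x2 | x1 | Output
----------------
0 | 0 | 0
0 | 1 | 1
1 | 0 | 1
1 | 1 | 1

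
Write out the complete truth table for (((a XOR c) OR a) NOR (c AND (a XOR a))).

c | a | Output
--------------
0 | 0 | 1
0 | 1 | 0
1 | 0 | 0
1 | 1 | 0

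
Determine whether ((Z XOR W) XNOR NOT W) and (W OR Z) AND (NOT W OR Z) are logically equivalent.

Yes, they are equivalent — the two output columns agree on all 4 assignments:
W | Z | Expression 1 | Expression 2
-----------------------------------
0 | 0 | 0 | 0
0 | 1 | 1 | 1
1 | 0 | 0 | 0
1 | 1 | 1 | 1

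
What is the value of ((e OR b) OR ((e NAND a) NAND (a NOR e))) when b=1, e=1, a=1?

Substituting: ((1 OR 1) OR ((1 NAND 1) NAND (1 NOR 1)))
= 1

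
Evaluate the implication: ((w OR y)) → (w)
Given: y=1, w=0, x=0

Antecedent ((w OR y)) = 1; consequent (w) = 0.
1 → 0 = 0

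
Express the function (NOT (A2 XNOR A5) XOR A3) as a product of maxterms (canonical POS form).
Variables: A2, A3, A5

ΠM(0, 3, 5, 6) = (A2 OR A3 OR A5) AND (A2 OR NOT A3 OR NOT A5) AND (NOT A2 OR A3 OR NOT A5) AND (NOT A2 OR NOT A3 OR A5)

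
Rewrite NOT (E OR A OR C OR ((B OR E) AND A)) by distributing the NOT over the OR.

NOT E AND NOT A AND NOT C AND NOT ((B OR E) AND A)
De Morgan's: NOT(OR of terms) = AND of negations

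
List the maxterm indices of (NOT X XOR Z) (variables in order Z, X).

ΠM(1, 2) = (Z OR NOT X) AND (NOT Z OR X)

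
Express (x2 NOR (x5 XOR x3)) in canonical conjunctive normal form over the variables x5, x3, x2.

(x5 OR x3 OR NOT x2) AND (x5 OR NOT x3 OR x2) AND (x5 OR NOT x3 OR NOT x2) AND (NOT x5 OR x3 OR x2) AND (NOT x5 OR x3 OR NOT x2) AND (NOT x5 OR NOT x3 OR NOT x2)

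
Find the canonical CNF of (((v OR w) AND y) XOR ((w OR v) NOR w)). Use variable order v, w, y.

(v OR NOT w OR y) AND (NOT v OR w OR y) AND (NOT v OR NOT w OR y)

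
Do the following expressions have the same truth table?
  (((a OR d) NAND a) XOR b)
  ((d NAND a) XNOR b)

No. Counterexample: with a=0, b=0, d=0, Expression 1 = 1 but Expression 2 = 0.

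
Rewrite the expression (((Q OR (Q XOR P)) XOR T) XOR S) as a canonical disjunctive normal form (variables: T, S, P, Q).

(NOT T AND NOT S AND NOT P AND Q) OR (NOT T AND NOT S AND P AND NOT Q) OR (NOT T AND NOT S AND P AND Q) OR (NOT T AND S AND NOT P AND NOT Q) OR (T AND NOT S AND NOT P AND NOT Q) OR (T AND S AND NOT P AND Q) OR (T AND S AND P AND NOT Q) OR (T AND S AND P AND Q)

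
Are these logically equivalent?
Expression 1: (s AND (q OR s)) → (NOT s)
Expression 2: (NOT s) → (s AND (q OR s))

No, Converse is not equivalent to original (counterexample: s=0, q=0)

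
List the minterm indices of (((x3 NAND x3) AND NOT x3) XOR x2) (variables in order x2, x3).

Σm(0, 3) = (NOT x2 AND NOT x3) OR (x2 AND x3)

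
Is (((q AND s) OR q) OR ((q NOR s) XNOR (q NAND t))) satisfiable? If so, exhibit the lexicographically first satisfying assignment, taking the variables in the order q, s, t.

q=0, s=0, t=0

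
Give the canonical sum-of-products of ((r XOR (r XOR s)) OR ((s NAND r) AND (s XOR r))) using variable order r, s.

Σm(1, 2, 3) = (NOT r AND s) OR (r AND NOT s) OR (r AND s)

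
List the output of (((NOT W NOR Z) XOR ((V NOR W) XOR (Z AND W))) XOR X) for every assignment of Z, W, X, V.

Z | W | X | V | Output
----------------------
0 | 0 | 0 | 0 | 1
0 | 0 | 0 | 1 | 0
0 | 0 | 1 | 0 | 0
0 | 0 | 1 | 1 | 1
0 | 1 | 0 | 0 | 1
0 | 1 | 0 | 1 | 1
0 | 1 | 1 | 0 | 0
0 | 1 | 1 | 1 | 0
1 | 0 | 0 | 0 | 1
1 | 0 | 0 | 1 | 0
1 | 0 | 1 | 0 | 0
1 | 0 | 1 | 1 | 1
1 | 1 | 0 | 0 | 1
1 | 1 | 0 | 1 | 1
1 | 1 | 1 | 0 | 0
1 | 1 | 1 | 1 | 0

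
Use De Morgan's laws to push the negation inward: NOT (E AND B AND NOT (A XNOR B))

NOT E OR NOT B OR (A XNOR B)
De Morgan's: NOT(AND of terms) = OR of negations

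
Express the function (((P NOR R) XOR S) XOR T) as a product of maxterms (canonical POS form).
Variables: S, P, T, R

ΠM(1, 2, 4, 5, 8, 11, 14, 15) = (S OR P OR T OR NOT R) AND (S OR P OR NOT T OR R) AND (S OR NOT P OR T OR R) AND (S OR NOT P OR T OR NOT R) AND (NOT S OR P OR T OR R) AND (NOT S OR P OR NOT T OR NOT R) AND (NOT S OR NOT P OR NOT T OR R) AND (NOT S OR NOT P OR NOT T OR NOT R)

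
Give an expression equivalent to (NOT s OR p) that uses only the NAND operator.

(((s NAND s) NAND (s NAND s)) NAND (p NAND p))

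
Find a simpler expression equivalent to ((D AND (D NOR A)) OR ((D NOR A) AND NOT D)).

By distribution ((E AND v) OR (E AND NOT v) = E):
= (D NOR A)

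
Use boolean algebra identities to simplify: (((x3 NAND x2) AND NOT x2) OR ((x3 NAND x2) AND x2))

By distribution ((E AND v) OR (E AND NOT v) = E):
= (x3 NAND x2)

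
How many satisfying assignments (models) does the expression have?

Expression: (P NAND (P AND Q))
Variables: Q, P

Satisfying assignments: (0,0), (0,1), (1,0)
Count: 3 out of 4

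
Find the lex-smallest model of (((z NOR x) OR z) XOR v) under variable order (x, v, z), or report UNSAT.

x=0, v=0, z=0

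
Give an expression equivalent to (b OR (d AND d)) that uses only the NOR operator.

((b NOR ((d NOR d) NOR (d NOR d))) NOR (b NOR ((d NOR d) NOR (d NOR d))))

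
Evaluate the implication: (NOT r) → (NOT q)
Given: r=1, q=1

Antecedent (NOT r) = 0; consequent (NOT q) = 0.
0 → 0 = 1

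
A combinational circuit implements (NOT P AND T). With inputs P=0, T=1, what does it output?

Substituting: (NOT 0 AND 1)
= 1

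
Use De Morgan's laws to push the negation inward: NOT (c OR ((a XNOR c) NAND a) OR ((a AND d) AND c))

NOT c AND NOT ((a XNOR c) NAND a) AND NOT ((a AND d) AND c)
De Morgan's: NOT(OR of terms) = AND of negations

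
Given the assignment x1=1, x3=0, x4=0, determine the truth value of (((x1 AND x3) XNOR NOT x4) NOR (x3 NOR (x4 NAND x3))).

Substituting: (((1 AND 0) XNOR NOT 0) NOR (0 NOR (0 NAND 0)))
= 1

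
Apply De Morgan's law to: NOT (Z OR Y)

NOT Z AND NOT Y
De Morgan's: NOT(OR of terms) = AND of negations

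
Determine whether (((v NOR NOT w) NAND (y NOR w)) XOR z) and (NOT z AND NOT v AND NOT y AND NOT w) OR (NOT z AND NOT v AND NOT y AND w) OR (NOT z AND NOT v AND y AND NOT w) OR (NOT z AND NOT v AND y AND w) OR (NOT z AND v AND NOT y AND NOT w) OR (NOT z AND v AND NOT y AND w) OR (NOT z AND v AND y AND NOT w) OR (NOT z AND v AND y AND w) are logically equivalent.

Yes, they are equivalent — the two output columns agree on all 16 assignments:
z | v | y | w | Expression 1 | Expression 2
-------------------------------------------
0 | 0 | 0 | 0 | 1 | 1
0 | 0 | 0 | 1 | 1 | 1
0 | 0 | 1 | 0 | 1 | 1
0 | 0 | 1 | 1 | 1 | 1
0 | 1 | 0 | 0 | 1 | 1
0 | 1 | 0 | 1 | 1 | 1
0 | 1 | 1 | 0 | 1 | 1
0 | 1 | 1 | 1 | 1 | 1
1 | 0 | 0 | 0 | 0 | 0
1 | 0 | 0 | 1 | 0 | 0
1 | 0 | 1 | 0 | 0 | 0
1 | 0 | 1 | 1 | 0 | 0
1 | 1 | 0 | 0 | 0 | 0
1 | 1 | 0 | 1 | 0 | 0
1 | 1 | 1 | 0 | 0 | 0
1 | 1 | 1 | 1 | 0 | 0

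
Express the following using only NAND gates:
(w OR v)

((w NAND w) NAND (v NAND v))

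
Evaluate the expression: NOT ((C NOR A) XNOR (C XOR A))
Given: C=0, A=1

Substituting: NOT ((0 NOR 1) XNOR (0 XOR 1))
= 1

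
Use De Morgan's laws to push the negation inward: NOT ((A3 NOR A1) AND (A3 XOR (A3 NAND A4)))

NOT (A3 NOR A1) OR NOT (A3 XOR (A3 NAND A4))
De Morgan's: NOT(AND of terms) = OR of negations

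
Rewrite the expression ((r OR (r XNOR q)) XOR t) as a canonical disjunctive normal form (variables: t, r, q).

(NOT t AND NOT r AND NOT q) OR (NOT t AND r AND NOT q) OR (NOT t AND r AND q) OR (t AND NOT r AND q)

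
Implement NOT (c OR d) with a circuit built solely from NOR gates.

(((c NOR d) NOR (c NOR d)) NOR ((c NOR d) NOR (c NOR d)))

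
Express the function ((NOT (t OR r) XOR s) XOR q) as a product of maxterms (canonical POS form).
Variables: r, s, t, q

ΠM(1, 2, 4, 7, 8, 10, 13, 15) = (r OR s OR t OR NOT q) AND (r OR s OR NOT t OR q) AND (r OR NOT s OR t OR q) AND (r OR NOT s OR NOT t OR NOT q) AND (NOT r OR s OR t OR q) AND (NOT r OR s OR NOT t OR q) AND (NOT r OR NOT s OR t OR NOT q) AND (NOT r OR NOT s OR NOT t OR NOT q)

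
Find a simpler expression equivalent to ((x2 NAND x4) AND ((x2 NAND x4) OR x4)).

By absorption (E AND (E OR v) = E):
= (x2 NAND x4)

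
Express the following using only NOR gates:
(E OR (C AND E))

((E NOR ((C NOR C) NOR (E NOR E))) NOR (E NOR ((C NOR C) NOR (E NOR E))))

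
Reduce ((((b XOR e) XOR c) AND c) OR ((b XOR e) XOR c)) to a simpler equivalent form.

By absorption (E OR (E AND v) = E):
= ((b XOR e) XOR c)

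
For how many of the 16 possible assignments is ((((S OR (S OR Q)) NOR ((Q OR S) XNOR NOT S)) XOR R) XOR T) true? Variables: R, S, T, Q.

Satisfying assignments: (0,0,0,0), (0,0,1,1), (0,1,1,0), (0,1,1,1), (1,0,0,1), (1,0,1,0), (1,1,0,0), (1,1,0,1)
Count: 8 out of 16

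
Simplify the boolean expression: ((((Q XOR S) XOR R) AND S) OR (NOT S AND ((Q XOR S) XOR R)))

By distribution ((E AND v) OR (E AND NOT v) = E):
= ((Q XOR S) XOR R)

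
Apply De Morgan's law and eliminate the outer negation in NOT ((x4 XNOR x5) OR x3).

NOT (x4 XNOR x5) AND NOT x3
De Morgan's: NOT(OR of terms) = AND of negations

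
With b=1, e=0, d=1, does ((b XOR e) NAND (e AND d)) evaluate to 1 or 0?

Substituting: ((1 XOR 0) NAND (0 AND 1))
= 1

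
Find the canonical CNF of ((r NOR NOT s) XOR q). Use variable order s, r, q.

(s OR r OR q) AND (s OR NOT r OR q) AND (NOT s OR r OR NOT q) AND (NOT s OR NOT r OR q)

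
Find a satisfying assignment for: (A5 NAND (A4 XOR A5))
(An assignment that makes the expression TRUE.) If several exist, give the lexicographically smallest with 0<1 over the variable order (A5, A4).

A5=0, A4=0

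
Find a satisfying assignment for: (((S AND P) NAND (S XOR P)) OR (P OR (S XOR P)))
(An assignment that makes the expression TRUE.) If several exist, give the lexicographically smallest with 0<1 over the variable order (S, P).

S=0, P=0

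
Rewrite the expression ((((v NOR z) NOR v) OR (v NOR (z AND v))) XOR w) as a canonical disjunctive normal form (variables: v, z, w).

(NOT v AND NOT z AND NOT w) OR (NOT v AND z AND NOT w) OR (v AND NOT z AND w) OR (v AND z AND w)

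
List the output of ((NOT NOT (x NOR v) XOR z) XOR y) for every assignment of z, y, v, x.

z | y | v | x | Output
----------------------
0 | 0 | 0 | 0 | 1
0 | 0 | 0 | 1 | 0
0 | 0 | 1 | 0 | 0
0 | 0 | 1 | 1 | 0
0 | 1 | 0 | 0 | 0
0 | 1 | 0 | 1 | 1
0 | 1 | 1 | 0 | 1
0 | 1 | 1 | 1 | 1
1 | 0 | 0 | 0 | 0
1 | 0 | 0 | 1 | 1
1 | 0 | 1 | 0 | 1
1 | 0 | 1 | 1 | 1
1 | 1 | 0 | 0 | 1
1 | 1 | 0 | 1 | 0
1 | 1 | 1 | 0 | 0
1 | 1 | 1 | 1 | 0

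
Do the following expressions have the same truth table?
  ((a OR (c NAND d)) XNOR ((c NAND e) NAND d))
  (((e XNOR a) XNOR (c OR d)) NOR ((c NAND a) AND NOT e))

No. Counterexample: with c=0, d=0, a=0, e=0, Expression 1 = 1 but Expression 2 = 0.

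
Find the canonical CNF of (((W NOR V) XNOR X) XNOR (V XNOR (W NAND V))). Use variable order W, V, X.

(W OR V OR NOT X) AND (W OR NOT V OR NOT X) AND (NOT W OR V OR X) AND (NOT W OR NOT V OR X)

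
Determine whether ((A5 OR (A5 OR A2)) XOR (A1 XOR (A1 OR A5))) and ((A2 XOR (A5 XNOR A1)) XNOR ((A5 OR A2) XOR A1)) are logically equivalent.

No. Counterexample: with A2=0, A1=1, A5=1, Expression 1 = 1 but Expression 2 = 0.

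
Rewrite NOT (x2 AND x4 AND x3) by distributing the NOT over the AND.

NOT x2 OR NOT x4 OR NOT x3
De Morgan's: NOT(AND of terms) = OR of negations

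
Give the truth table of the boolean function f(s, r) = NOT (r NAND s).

s | r | Output
--------------
0 | 0 | 0
0 | 1 | 0
1 | 0 | 0
1 | 1 | 1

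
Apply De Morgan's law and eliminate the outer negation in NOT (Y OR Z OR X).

NOT Y AND NOT Z AND NOT X
De Morgan's: NOT(OR of terms) = AND of negations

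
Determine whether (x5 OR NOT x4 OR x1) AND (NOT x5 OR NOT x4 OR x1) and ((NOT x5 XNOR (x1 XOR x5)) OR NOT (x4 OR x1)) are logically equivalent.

Yes, they are equivalent — the two output columns agree on all 8 assignments:
x5 | x4 | x1 | Expression 1 | Expression 2
------------------------------------------
0 | 0 | 0 | 1 | 1
0 | 0 | 1 | 1 | 1
0 | 1 | 0 | 0 | 0
0 | 1 | 1 | 1 | 1
1 | 0 | 0 | 1 | 1
1 | 0 | 1 | 1 | 1
1 | 1 | 0 | 0 | 0
1 | 1 | 1 | 1 | 1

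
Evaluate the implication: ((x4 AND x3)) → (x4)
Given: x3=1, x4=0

Antecedent ((x4 AND x3)) = 0; consequent (x4) = 0.
0 → 0 = 1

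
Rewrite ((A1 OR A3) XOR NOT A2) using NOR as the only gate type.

((((((A1 NOR A3) NOR (A1 NOR A3)) NOR (A2 NOR A2)) NOR (((A1 NOR A3) NOR (A1 NOR A3)) NOR (A2 NOR A2))) NOR ((((A1 NOR A3) NOR (A1 NOR A3)) NOR (A2 NOR A2)) NOR (((A1 NOR A3) NOR (A1 NOR A3)) NOR (A2 NOR A2)))) NOR ((((((A1 NOR A3) NOR (A1 NOR A3)) NOR ((A1 NOR A3) NOR (A1 NOR A3))) NOR ((A2 NOR A2) NOR (A2 NOR A2))) NOR ((((A1 NOR A3) NOR (A1 NOR A3)) NOR ((A1 NOR A3) NOR (A1 NOR A3))) NOR ((A2 NOR A2) NOR (A2 NOR A2)))) NOR (((((A1 NOR A3) NOR (A1 NOR A3)) NOR ((A1 NOR A3) NOR (A1 NOR A3))) NOR ((A2 NOR A2) NOR (A2 NOR A2))) NOR ((((A1 NOR A3) NOR (A1 NOR A3)) NOR ((A1 NOR A3) NOR (A1 NOR A3))) NOR ((A2 NOR A2) NOR (A2 NOR A2))))))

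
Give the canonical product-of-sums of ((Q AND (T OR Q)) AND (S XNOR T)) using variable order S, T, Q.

ΠM(0, 2, 3, 4, 5, 6) = (S OR T OR Q) AND (S OR NOT T OR Q) AND (S OR NOT T OR NOT Q) AND (NOT S OR T OR Q) AND (NOT S OR T OR NOT Q) AND (NOT S OR NOT T OR Q)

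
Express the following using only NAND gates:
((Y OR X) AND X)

((((Y NAND Y) NAND (X NAND X)) NAND X) NAND (((Y NAND Y) NAND (X NAND X)) NAND X))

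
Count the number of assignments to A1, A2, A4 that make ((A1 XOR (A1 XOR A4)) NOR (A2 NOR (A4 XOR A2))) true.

Satisfying assignments: (0,1,0), (1,1,0)
Count: 2 out of 8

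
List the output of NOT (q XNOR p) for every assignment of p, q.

p | q | Output
--------------
0 | 0 | 0
0 | 1 | 1
1 | 0 | 1
1 | 1 | 0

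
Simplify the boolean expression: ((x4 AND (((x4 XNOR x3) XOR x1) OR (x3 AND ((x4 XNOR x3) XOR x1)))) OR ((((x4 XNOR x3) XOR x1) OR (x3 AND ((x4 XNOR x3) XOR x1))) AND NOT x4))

By distribution ((E AND v) OR (E AND NOT v) = E) then absorption (E OR (E AND v) = E):
= ((x4 XNOR x3) XOR x1)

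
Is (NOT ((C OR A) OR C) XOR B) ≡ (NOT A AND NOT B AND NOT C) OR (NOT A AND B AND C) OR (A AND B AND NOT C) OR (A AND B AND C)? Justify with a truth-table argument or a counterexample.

Yes, they are equivalent — the two output columns agree on all 8 assignments:
A | B | C | Expression 1 | Expression 2
---------------------------------------
0 | 0 | 0 | 1 | 1
0 | 0 | 1 | 0 | 0
0 | 1 | 0 | 0 | 0
0 | 1 | 1 | 1 | 1
1 | 0 | 0 | 0 | 0
1 | 0 | 1 | 0 | 0
1 | 1 | 0 | 1 | 1
1 | 1 | 1 | 1 | 1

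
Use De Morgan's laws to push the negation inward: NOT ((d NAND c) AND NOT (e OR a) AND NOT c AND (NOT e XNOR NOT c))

NOT (d NAND c) OR (e OR a) OR c OR NOT (NOT e XNOR NOT c)
De Morgan's: NOT(AND of terms) = OR of negations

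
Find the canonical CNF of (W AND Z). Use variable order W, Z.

(W OR Z) AND (W OR NOT Z) AND (NOT W OR Z)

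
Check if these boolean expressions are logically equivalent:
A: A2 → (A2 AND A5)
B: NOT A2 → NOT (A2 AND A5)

No, Inverse is not equivalent to original (counterexample: A2=1, A5=0)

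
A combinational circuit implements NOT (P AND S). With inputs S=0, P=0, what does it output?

Substituting: NOT (0 AND 0)
= 1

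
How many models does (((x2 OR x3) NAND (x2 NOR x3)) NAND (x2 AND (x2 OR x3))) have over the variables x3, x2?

Satisfying assignments: (0,0), (1,0)
Count: 2 out of 4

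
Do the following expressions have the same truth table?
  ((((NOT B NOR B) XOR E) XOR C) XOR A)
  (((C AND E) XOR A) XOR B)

No. Counterexample: with B=0, E=0, C=1, A=0, Expression 1 = 1 but Expression 2 = 0.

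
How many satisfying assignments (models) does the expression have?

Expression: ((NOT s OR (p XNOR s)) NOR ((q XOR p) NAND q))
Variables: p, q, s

Satisfying assignments: (0,1,1)
Count: 1 out of 8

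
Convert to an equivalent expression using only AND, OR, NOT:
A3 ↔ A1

(A3 AND A1) OR (NOT A3 AND NOT A1)
(Biconditional = both true or both false)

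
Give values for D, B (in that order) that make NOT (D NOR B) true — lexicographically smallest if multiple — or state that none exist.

D=0, B=1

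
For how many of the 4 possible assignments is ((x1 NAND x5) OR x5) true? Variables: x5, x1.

Satisfying assignments: (0,0), (0,1), (1,0), (1,1)
Count: 4 out of 4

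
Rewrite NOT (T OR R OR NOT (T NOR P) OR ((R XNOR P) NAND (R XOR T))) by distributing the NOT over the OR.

NOT T AND NOT R AND (T NOR P) AND NOT ((R XNOR P) NAND (R XOR T))
De Morgan's: NOT(OR of terms) = AND of negations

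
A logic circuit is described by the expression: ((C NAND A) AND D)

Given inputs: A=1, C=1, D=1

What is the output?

Substituting: ((1 NAND 1) AND 1)
= 0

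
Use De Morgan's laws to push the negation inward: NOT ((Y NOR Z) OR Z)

NOT (Y NOR Z) AND NOT Z
De Morgan's: NOT(OR of terms) = AND of negations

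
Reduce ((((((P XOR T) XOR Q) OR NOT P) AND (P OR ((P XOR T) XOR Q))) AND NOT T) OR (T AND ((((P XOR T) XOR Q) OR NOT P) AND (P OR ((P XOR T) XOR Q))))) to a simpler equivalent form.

By distribution ((E AND v) OR (E AND NOT v) = E) then distribution ((E OR v) AND (E OR NOT v) = E):
= ((P XOR T) XOR Q)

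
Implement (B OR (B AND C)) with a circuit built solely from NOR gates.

((B NOR ((B NOR B) NOR (C NOR C))) NOR (B NOR ((B NOR B) NOR (C NOR C))))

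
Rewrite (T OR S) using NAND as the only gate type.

((T NAND T) NAND (S NAND S))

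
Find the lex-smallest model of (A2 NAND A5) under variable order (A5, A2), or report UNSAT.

A5=0, A2=0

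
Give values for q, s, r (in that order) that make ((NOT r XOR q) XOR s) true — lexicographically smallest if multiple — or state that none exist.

q=0, s=0, r=0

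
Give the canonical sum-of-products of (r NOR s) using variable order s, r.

Σm(0) = (NOT s AND NOT r)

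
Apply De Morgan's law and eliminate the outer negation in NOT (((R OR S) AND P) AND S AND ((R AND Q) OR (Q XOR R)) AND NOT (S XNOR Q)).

NOT ((R OR S) AND P) OR NOT S OR NOT ((R AND Q) OR (Q XOR R)) OR (S XNOR Q)
De Morgan's: NOT(AND of terms) = OR of negations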